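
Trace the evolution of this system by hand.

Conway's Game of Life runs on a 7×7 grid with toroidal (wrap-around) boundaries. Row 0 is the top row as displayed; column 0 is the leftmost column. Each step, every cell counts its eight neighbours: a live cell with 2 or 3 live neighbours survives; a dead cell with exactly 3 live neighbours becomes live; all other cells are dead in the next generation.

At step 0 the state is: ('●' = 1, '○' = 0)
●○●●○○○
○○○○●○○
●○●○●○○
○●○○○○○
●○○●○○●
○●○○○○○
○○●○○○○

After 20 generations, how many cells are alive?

[0] ●○●●○○○
○○○○●○○
●○●○●○○
○●○○○○○
●○○●○○●
○●○○○○○
○○●○○○○
[1] ○●●●○○○
○○●○●○○
○●○●○○○
○●●●○○●
●●●○○○○
●●●○○○○
○○●●○○○
[2] ○●○○●○○
○○○○●○○
●●○○●○○
○○○●○○○
○○○○○○●
●○○○○○○
●○○○○○○
[3] ○○○○○○○
●●○●●●○
○○○●●○○
●○○○○○○
○○○○○○○
●○○○○○●
●●○○○○○
[4] ○○●○●○●
○○●●○●○
●●●●○●●
○○○○○○○
●○○○○○●
●●○○○○●
●●○○○○●
[5] ○○●○●○●
○○○○○○○
●●○●○●●
○○●○○●○
○●○○○○●
○○○○○●○
○○●○○○○
[6] ○○○●○○○
○●●●●○○
●●●○●●●
○○●○●●○
○○○○○●●
○○○○○○○
○○○●○●○
[7] ○○○○○○○
○○○○○○●
●○○○○○●
○○●○○○○
○○○○●●●
○○○○●●●
○○○○●○○
[8] ○○○○○○○
●○○○○○●
●○○○○○●
●○○○○○○
○○○●●○●
○○○●○○●
○○○○●○○
[9] ○○○○○○○
●○○○○○●
○●○○○○○
●○○○○●○
●○○●●●●
○○○●○○○
○○○○○○○
[10] ○○○○○○○
●○○○○○○
○●○○○○○
●●○○○●○
●○○●○●○
○○○●○●●
○○○○○○○
[11] ○○○○○○○
○○○○○○○
○●○○○○●
●●●○●○○
●●●○○●○
○○○○○●●
○○○○○○○
[12] ○○○○○○○
○○○○○○○
○●●○○○○
○○○●○●○
○○●●●●○
●●○○○●●
○○○○○○○
[13] ○○○○○○○
○○○○○○○
○○●○○○○
○●○○○●○
●●●●○○○
●●●●○●●
●○○○○○●
[14] ○○○○○○○
○○○○○○○
○○○○○○○
●○○●○○○
○○○●○●○
○○○●●●○
○○●○○●○
[15] ○○○○○○○
○○○○○○○
○○○○○○○
○○○○●○○
○○●●○●●
○○●●○●●
○○○●○●○
[16] ○○○○○○○
○○○○○○○
○○○○○○○
○○○●●●○
○○●○○○●
○○○○○○○
○○●●○●●
[17] ○○○○○○○
○○○○○○○
○○○○●○○
○○○●●●○
○○○●●●○
○○●●○●●
○○○○○○○
[18] ○○○○○○○
○○○○○○○
○○○●●●○
○○○○○○○
○○○○○○○
○○●●○●●
○○○○○○○
[19] ○○○○○○○
○○○○●○○
○○○○●○○
○○○○●○○
○○○○○○○
○○○○○○○
○○○○○○○
[20] ○○○○○○○
○○○○○○○
○○○●●●○
○○○○○○○
○○○○○○○
○○○○○○○
○○○○○○○

3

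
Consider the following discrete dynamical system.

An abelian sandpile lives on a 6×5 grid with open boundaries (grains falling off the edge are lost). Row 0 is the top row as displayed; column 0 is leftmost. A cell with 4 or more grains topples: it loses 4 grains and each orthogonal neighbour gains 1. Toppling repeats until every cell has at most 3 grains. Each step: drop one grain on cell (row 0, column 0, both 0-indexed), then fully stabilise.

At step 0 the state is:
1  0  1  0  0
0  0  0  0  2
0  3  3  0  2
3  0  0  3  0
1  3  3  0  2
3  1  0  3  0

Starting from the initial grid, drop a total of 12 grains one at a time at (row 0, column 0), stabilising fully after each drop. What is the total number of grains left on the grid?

k=0  1  0  1  0  0
0  0  0  0  2
0  3  3  0  2
3  0  0  3  0
1  3  3  0  2
3  1  0  3  0
k=1  2  0  1  0  0
0  0  0  0  2
0  3  3  0  2
3  0  0  3  0
1  3  3  0  2
3  1  0  3  0
k=2  3  0  1  0  0
0  0  0  0  2
0  3  3  0  2
3  0  0  3  0
1  3  3  0  2
3  1  0  3  0
k=3  0  1  1  0  0
1  0  0  0  2
0  3  3  0  2
3  0  0  3  0
1  3  3  0  2
3  1  0  3  0
k=4  1  1  1  0  0
1  0  0  0  2
0  3  3  0  2
3  0  0  3  0
1  3  3  0  2
3  1  0  3  0
k=5  2  1  1  0  0
1  0  0  0  2
0  3  3  0  2
3  0  0  3  0
1  3  3  0  2
3  1  0  3  0
k=6  3  1  1  0  0
1  0  0  0  2
0  3  3  0  2
3  0  0  3  0
1  3  3  0  2
3  1  0  3  0
k=7  0  2  1  0  0
2  0  0  0  2
0  3  3  0  2
3  0  0  3  0
1  3  3  0  2
3  1  0  3  0
k=8  1  2  1  0  0
2  0  0  0  2
0  3  3  0  2
3  0  0  3  0
1  3  3  0  2
3  1  0  3  0
k=9  2  2  1  0  0
2  0  0  0  2
0  3  3  0  2
3  0  0  3  0
1  3  3  0  2
3  1  0  3  0
k=10  3  2  1  0  0
2  0  0  0  2
0  3  3  0  2
3  0  0  3  0
1  3  3  0  2
3  1  0  3  0
k=11  0  3  1  0  0
3  0  0  0  2
0  3  3  0  2
3  0  0  3  0
1  3  3  0  2
3  1  0  3  0
k=12  1  3  1  0  0
3  0  0  0  2
0  3  3  0  2
3  0  0  3  0
1  3  3  0  2
3  1  0  3  0

40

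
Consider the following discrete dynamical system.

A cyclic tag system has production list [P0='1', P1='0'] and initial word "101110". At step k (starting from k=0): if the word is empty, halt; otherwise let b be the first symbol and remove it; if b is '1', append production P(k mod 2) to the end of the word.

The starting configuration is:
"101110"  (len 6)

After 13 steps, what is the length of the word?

1

gen 0: "101110"  (len 6)
gen 1: "011101"  (len 6)
gen 2: "11101"  (len 5)
gen 3: "11011"  (len 5)
gen 4: "10110"  (len 5)
gen 5: "01101"  (len 5)
gen 6: "1101"  (len 4)
gen 7: "1011"  (len 4)
gen 8: "0110"  (len 4)
gen 9: "110"  (len 3)
gen 10: "100"  (len 3)
gen 11: "001"  (len 3)
gen 12: "01"  (len 2)
gen 13: "1"  (len 1)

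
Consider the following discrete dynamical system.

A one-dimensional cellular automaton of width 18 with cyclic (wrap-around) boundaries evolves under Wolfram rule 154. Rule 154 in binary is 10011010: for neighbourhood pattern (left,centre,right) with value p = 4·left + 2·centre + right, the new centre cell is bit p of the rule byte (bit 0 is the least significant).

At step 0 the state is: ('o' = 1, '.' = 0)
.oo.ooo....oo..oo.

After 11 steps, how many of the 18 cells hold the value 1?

gen 0: .oo.ooo....oo..oo.
gen 1: oo..oo.o..oo.ooo.o
gen 2: o.ooo...ooo..oo..o
gen 3: ..oo.o.ooo.ooo.ooo
gen 4: ooo....oo..oo..oo.
gen 5: oo.o..oo.ooo.ooo..
gen 6: o...ooo..oo..oo.oo
gen 7: .o.ooo.ooo.ooo..oo
gen 8: ...oo..oo..oo.ooo.
gen 9: ..oo.ooo.ooo..oo.o
gen 10: ooo..oo..oo.ooo...
gen 11: oo.ooo.ooo..oo.o.o

12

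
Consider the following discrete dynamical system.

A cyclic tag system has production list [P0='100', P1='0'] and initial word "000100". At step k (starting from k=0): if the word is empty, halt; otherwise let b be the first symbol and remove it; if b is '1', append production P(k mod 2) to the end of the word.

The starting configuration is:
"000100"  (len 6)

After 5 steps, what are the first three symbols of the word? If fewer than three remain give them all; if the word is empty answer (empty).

gen 0: "000100"  (len 6)
gen 1: "00100"  (len 5)
gen 2: "0100"  (len 4)
gen 3: "100"  (len 3)
gen 4: "000"  (len 3)
gen 5: "00"  (len 2)

00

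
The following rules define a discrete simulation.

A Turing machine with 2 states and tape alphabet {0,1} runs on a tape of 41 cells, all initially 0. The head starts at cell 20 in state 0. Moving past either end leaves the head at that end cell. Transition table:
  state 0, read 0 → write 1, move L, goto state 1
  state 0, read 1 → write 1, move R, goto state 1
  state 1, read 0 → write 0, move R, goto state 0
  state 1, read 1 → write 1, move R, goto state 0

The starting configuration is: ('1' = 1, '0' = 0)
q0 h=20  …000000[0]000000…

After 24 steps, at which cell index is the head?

32

k=0  q0 h=20  …000000[0]000000…
k=1  q1 h=19  …000000[0]100000…
k=2  q0 h=20  …000000[1]000000…
k=3  q1 h=21  …000001[0]000000…
k=4  q0 h=22  …000010[0]000000…
k=5  q1 h=21  …000001[0]100000…
k=6  q0 h=22  …000010[1]000000…
k=7  q1 h=23  …000101[0]000000…
k=8  q0 h=24  …001010[0]000000…
k=9  q1 h=23  …000101[0]100000…
k=10  q0 h=24  …001010[1]000000…
k=11  q1 h=25  …010101[0]000000…
k=12  q0 h=26  …101010[0]000000…
k=13  q1 h=25  …010101[0]100000…
k=14  q0 h=26  …101010[1]000000…
k=15  q1 h=27  …010101[0]000000…
k=16  q0 h=28  …101010[0]000000…
k=17  q1 h=27  …010101[0]100000…
k=18  q0 h=28  …101010[1]000000…
k=19  q1 h=29  …010101[0]000000…
k=20  q0 h=30  …101010[0]000000…
k=21  q1 h=29  …010101[0]100000…
k=22  q0 h=30  …101010[1]000000…
k=23  q1 h=31  …010101[0]000000…
k=24  q0 h=32  …101010[0]000000…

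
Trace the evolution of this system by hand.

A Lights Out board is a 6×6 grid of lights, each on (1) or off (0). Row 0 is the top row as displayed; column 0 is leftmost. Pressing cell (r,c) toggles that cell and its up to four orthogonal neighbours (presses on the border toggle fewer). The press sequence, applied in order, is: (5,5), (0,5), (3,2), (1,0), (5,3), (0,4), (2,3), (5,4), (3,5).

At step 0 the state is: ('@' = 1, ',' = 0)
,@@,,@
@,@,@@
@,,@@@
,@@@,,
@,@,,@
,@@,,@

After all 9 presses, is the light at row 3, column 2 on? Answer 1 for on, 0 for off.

k=0  ,@@,,@
@,@,@@
@,,@@@
,@@@,,
@,@,,@
,@@,,@
k=1  ,@@,,@
@,@,@@
@,,@@@
,@@@,,
@,@,,,
,@@,@,
k=2  ,@@,@,
@,@,@,
@,,@@@
,@@@,,
@,@,,,
,@@,@,
k=3  ,@@,@,
@,@,@,
@,@@@@
,,,,,,
@,,,,,
,@@,@,
k=4  @@@,@,
,@@,@,
,,@@@@
,,,,,,
@,,,,,
,@@,@,
k=5  @@@,@,
,@@,@,
,,@@@@
,,,,,,
@,,@,,
,@,@,,
k=6  @@@@,@
,@@,,,
,,@@@@
,,,,,,
@,,@,,
,@,@,,
k=7  @@@@,@
,@@@,,
,,,,,@
,,,@,,
@,,@,,
,@,@,,
k=8  @@@@,@
,@@@,,
,,,,,@
,,,@,,
@,,@@,
,@,,@@
k=9  @@@@,@
,@@@,,
,,,,,,
,,,@@@
@,,@@@
,@,,@@

0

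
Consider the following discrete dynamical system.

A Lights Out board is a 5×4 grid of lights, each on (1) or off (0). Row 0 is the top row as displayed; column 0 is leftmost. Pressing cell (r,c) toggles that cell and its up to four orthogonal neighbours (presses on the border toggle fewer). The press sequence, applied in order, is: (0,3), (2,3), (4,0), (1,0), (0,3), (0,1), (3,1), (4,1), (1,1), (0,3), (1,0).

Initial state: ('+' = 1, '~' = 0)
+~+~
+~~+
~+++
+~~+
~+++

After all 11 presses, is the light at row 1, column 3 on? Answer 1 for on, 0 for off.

gen 0: +~+~
+~~+
~+++
+~~+
~+++
gen 1: +~~+
+~~~
~+++
+~~+
~+++
gen 2: +~~+
+~~+
~+~~
+~~~
~+++
gen 3: +~~+
+~~+
~+~~
~~~~
+~++
gen 4: ~~~+
~+~+
++~~
~~~~
+~++
gen 5: ~~+~
~+~~
++~~
~~~~
+~++
gen 6: ++~~
~~~~
++~~
~~~~
+~++
gen 7: ++~~
~~~~
+~~~
+++~
++++
gen 8: ++~~
~~~~
+~~~
+~+~
~~~+
gen 9: +~~~
+++~
++~~
+~+~
~~~+
gen 10: +~++
++++
++~~
+~+~
~~~+
gen 11: ~~++
~~++
~+~~
+~+~
~~~+

1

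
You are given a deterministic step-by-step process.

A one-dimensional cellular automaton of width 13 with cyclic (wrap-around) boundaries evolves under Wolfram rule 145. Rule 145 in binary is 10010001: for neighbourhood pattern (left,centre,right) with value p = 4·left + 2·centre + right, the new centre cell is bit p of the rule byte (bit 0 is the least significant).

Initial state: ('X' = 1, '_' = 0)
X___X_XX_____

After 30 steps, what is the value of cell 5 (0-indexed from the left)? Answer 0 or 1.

1

gen 0: X___X_XX_____
gen 1: _XX_____XXXX_
gen 2: ___XXXX__XX_X
gen 3: XX__XX_X_____
gen 4: __X_____XXXX_
gen 5: X__XXXX__XX_X
gen 6: _X__XX_X_____
gen 7: __X_____XXXXX
gen 8: X__XXXX__XXX_
gen 9: _X__XX_X__X__
gen 10: __X_____X__XX
gen 11: X__XXXX__X___
gen 12: _X__XX_X__XX_
gen 13: __X_____X___X
gen 14: X__XXXX__XX__
gen 15: _X__XX_X___X_
gen 16: __X_____XX__X
gen 17: X__XXXX___X__
gen 18: _X__XX_XX__X_
gen 19: __X______X__X
gen 20: X__XXXXX__X__
gen 21: _X__XXX_X__X_
gen 22: __X__X___X__X
gen 23: X__X__XX__X__
gen 24: _X__X___X__X_
gen 25: __X__XX__X__X
gen 26: X__X___X__X__
gen 27: _X__XX__X__X_
gen 28: __X___X__X__X
gen 29: X__XX__X__X__
gen 30: _X___X__X__X_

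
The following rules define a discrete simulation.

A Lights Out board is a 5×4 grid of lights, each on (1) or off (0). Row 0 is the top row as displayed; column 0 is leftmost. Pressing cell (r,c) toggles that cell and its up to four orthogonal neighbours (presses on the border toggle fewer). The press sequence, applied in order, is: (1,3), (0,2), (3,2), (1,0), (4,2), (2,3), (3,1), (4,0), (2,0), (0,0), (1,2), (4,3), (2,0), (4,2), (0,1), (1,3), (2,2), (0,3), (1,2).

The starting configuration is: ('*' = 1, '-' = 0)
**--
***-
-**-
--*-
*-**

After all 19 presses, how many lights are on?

[0] **--
***-
-**-
--*-
*-**
[1] **-*
**-*
-***
--*-
*-**
[2] *-*-
****
-***
--*-
*-**
[3] *-*-
****
-*-*
-*-*
*--*
[4] --*-
--**
**-*
-*-*
*--*
[5] --*-
--**
**-*
-***
***-
[6] --*-
--*-
***-
-**-
***-
[7] --*-
--*-
*-*-
*---
*-*-
[8] --*-
--*-
*-*-
----
-**-
[9] --*-
*-*-
-**-
*---
-**-
[10] ***-
--*-
-**-
*---
-**-
[11] **--
-*-*
-*--
*---
-**-
[12] **--
-*-*
-*--
*--*
-*-*
[13] **--
**-*
*---
---*
-*-*
[14] **--
**-*
*---
--**
--*-
[15] --*-
*--*
*---
--**
--*-
[16] --**
*-*-
*--*
--**
--*-
[17] --**
*---
***-
---*
--*-
[18] ----
*--*
***-
---*
--*-
[19] --*-
***-
**--
---*
--*-

8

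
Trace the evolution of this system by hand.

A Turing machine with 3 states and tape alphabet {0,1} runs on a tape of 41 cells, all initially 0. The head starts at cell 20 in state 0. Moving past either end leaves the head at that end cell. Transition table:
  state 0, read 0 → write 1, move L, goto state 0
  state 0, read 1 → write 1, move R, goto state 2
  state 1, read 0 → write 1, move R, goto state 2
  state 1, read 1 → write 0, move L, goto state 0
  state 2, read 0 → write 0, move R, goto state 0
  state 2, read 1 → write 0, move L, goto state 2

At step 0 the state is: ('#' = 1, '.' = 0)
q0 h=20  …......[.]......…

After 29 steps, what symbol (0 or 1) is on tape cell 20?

1

k=0  q0 h=20  …......[.]......…
k=1  q0 h=19  …......[.]#.....…
k=2  q0 h=18  …......[.]##....…
k=3  q0 h=17  …......[.]###...…
k=4  q0 h=16  …......[.]####..…
k=5  q0 h=15  …......[.]#####.…
k=6  q0 h=14  …......[.]######…
k=7  q0 h=13  …......[.]######…
k=8  q0 h=12  …......[.]######…
k=9  q0 h=11  …......[.]######…
k=10  q0 h=10  …......[.]######…
k=11  q0 h= 9  …......[.]######…
k=12  q0 h= 8  …......[.]######…
k=13  q0 h= 7  …......[.]######…
k=14  q0 h= 6  |......[.]######…
k=15  q0 h= 5  |.....[.]######…
k=16  q0 h= 4  |....[.]######…
k=17  q0 h= 3  |...[.]######…
k=18  q0 h= 2  |..[.]######…
k=19  q0 h= 1  |.[.]######…
k=20  q0 h= 0  |[.]######…
k=21  q0 h= 0  |[#]######…
k=22  q2 h= 1  |#[#]######…
k=23  q2 h= 0  |[#].#####…
k=24  q2 h= 0  |[.].#####…
k=25  q0 h= 1  |.[.]######…
k=26  q0 h= 0  |[.]######…
k=27  q0 h= 0  |[#]######…
k=28  q2 h= 1  |#[#]######…
k=29  q2 h= 0  |[#].#####…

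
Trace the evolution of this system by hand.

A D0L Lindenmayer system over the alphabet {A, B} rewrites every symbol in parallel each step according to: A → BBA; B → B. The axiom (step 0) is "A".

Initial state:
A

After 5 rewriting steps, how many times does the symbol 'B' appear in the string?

[0] A
[1] BBA
[2] BBBBA
[3] BBBBBBA
[4] BBBBBBBBA
[5] BBBBBBBBBBA

10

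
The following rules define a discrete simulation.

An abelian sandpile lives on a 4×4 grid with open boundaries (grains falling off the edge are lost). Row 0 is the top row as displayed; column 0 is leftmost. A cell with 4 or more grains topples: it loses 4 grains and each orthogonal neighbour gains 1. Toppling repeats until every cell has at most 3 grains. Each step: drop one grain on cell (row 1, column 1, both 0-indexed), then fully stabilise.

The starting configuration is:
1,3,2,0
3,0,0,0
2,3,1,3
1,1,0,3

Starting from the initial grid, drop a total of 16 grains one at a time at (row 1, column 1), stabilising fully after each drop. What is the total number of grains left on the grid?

k=0  1,3,2,0
3,0,0,0
2,3,1,3
1,1,0,3
k=1  1,3,2,0
3,1,0,0
2,3,1,3
1,1,0,3
k=2  1,3,2,0
3,2,0,0
2,3,1,3
1,1,0,3
k=3  1,3,2,0
3,3,0,0
2,3,1,3
1,1,0,3
k=4  3,0,3,0
1,3,1,0
0,1,2,3
2,2,0,3
k=5  3,1,3,0
2,0,2,0
0,2,2,3
2,2,0,3
k=6  3,1,3,0
2,1,2,0
0,2,2,3
2,2,0,3
k=7  3,1,3,0
2,2,2,0
0,2,2,3
2,2,0,3
k=8  3,1,3,0
2,3,2,0
0,2,2,3
2,2,0,3
k=9  3,2,3,0
3,0,3,0
0,3,2,3
2,2,0,3
k=10  3,2,3,0
3,1,3,0
0,3,2,3
2,2,0,3
k=11  3,2,3,0
3,2,3,0
0,3,2,3
2,2,0,3
k=12  3,2,3,0
3,3,3,0
0,3,2,3
2,2,0,3
k=13  1,2,1,1
2,0,3,2
2,2,1,1
2,3,2,0
k=14  1,2,1,1
2,1,3,2
2,2,1,1
2,3,2,0
k=15  1,2,1,1
2,2,3,2
2,2,1,1
2,3,2,0
k=16  1,2,1,1
2,3,3,2
2,2,1,1
2,3,2,0

28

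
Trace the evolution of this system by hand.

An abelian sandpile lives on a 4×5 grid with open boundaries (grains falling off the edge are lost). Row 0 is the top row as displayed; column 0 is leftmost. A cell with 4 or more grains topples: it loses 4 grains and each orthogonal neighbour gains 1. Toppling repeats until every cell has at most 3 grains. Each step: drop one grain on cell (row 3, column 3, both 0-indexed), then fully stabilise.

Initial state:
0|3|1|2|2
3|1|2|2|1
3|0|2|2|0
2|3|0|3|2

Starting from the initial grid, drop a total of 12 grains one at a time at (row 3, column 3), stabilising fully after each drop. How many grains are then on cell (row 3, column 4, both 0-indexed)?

step 0: 0|3|1|2|2
3|1|2|2|1
3|0|2|2|0
2|3|0|3|2
step 1: 0|3|1|2|2
3|1|2|2|1
3|0|2|3|0
2|3|1|0|3
step 2: 0|3|1|2|2
3|1|2|2|1
3|0|2|3|0
2|3|1|1|3
step 3: 0|3|1|2|2
3|1|2|2|1
3|0|2|3|0
2|3|1|2|3
step 4: 0|3|1|2|2
3|1|2|2|1
3|0|2|3|0
2|3|1|3|3
step 5: 0|3|1|2|2
3|1|2|3|1
3|0|3|0|2
2|3|2|2|0
step 6: 0|3|1|2|2
3|1|2|3|1
3|0|3|0|2
2|3|2|3|0
step 7: 0|3|1|2|2
3|1|2|3|1
3|0|3|1|2
2|3|3|0|1
step 8: 0|3|1|2|2
3|1|2|3|1
3|0|3|1|2
2|3|3|1|1
step 9: 0|3|1|2|2
3|1|2|3|1
3|0|3|1|2
2|3|3|2|1
step 10: 0|3|1|2|2
3|1|2|3|1
3|0|3|1|2
2|3|3|3|1
step 11: 0|3|1|2|2
3|1|3|3|1
3|2|0|3|2
3|0|2|1|2
step 12: 0|3|1|2|2
3|1|3|3|1
3|2|0|3|2
3|0|2|2|2

2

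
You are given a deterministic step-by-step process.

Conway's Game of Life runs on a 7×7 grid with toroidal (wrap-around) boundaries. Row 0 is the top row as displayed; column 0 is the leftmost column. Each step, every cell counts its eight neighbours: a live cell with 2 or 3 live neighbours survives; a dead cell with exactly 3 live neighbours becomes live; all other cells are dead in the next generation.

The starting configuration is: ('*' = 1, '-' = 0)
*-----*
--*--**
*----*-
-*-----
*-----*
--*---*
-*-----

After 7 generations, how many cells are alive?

0) *-----*
--*--**
*----*-
-*-----
*-----*
--*---*
-*-----
1) **---**
-*---*-
**---*-
-*-----
**----*
-*----*
-*----*
2) -**--*-
--*-**-
***---*
--*----
-**---*
-**--**
-**----
3) ----**-
----**-
*-*--**
---*--*
---*-**
---*-**
---*-**
4) ---*---
---*---
*--*---
--**---
*-**---
*-**---
---*---
5) --***--
--***--
---**--
----*--
----*--
----*--
---**--
6) -----*-
-----*-
--*--*-
----**-
---***-
----**-
--*--*-
7) ----***
----***
-----**
------*
---*--*
------*
-----**

14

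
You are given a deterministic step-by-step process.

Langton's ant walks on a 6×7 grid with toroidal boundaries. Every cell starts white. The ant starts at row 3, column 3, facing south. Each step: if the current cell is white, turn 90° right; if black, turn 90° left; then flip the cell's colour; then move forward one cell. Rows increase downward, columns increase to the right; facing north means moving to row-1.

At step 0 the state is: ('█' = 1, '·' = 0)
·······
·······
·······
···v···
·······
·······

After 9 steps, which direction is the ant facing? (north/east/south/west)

east

k=0  ·······
·······
·······
···v···
·······
·······
k=1  ·······
·······
·······
··<█···
·······
·······
k=2  ·······
·······
··^····
··██···
·······
·······
k=3  ·······
·······
··█>···
··██···
·······
·······
k=4  ·······
·······
··██···
··█v···
·······
·······
k=5  ·······
·······
··██···
··█·>··
·······
·······
k=6  ·······
·······
··██···
··█·█··
····v··
·······
k=7  ·······
·······
··██···
··█·█··
···<█··
·······
k=8  ·······
·······
··██···
··█^█··
···██··
·······
k=9  ·······
·······
··██···
··██>··
···██··
·······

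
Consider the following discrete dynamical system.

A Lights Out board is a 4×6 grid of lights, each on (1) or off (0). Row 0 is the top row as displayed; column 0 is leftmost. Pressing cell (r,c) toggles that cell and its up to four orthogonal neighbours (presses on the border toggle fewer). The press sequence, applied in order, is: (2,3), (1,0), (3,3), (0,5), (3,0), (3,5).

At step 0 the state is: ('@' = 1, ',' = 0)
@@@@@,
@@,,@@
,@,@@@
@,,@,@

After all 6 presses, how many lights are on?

[0] @@@@@,
@@,,@@
,@,@@@
@,,@,@
[1] @@@@@,
@@,@@@
,@@,,@
@,,,,@
[2] ,@@@@,
,,,@@@
@@@,,@
@,,,,@
[3] ,@@@@,
,,,@@@
@@@@,@
@,@@@@
[4] ,@@@,@
,,,@@,
@@@@,@
@,@@@@
[5] ,@@@,@
,,,@@,
,@@@,@
,@@@@@
[6] ,@@@,@
,,,@@,
,@@@,,
,@@@,,

12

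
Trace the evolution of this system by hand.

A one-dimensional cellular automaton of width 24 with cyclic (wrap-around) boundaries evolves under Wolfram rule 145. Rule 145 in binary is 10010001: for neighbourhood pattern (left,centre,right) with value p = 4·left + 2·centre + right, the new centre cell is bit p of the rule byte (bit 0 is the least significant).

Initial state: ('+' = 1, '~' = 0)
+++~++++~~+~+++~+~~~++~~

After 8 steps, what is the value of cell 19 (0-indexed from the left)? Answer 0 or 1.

0) +++~++++~~+~+++~+~~~++~~
1) ~+~~~++~+~~~~+~~~++~~~+~
2) ~~++~~~~~+++~~++~~~++~~+
3) +~~~++++~~+~+~~~++~~~+~~
4) ~++~~++~+~~~~++~~~++~~+~
5) ~~~+~~~~~+++~~~++~~~+~~+
6) ++~~++++~~+~++~~~++~~+~~
7) ~~+~~++~+~~~~~++~~~+~~+~
8) +~~+~~~~~++++~~~++~~+~~+

0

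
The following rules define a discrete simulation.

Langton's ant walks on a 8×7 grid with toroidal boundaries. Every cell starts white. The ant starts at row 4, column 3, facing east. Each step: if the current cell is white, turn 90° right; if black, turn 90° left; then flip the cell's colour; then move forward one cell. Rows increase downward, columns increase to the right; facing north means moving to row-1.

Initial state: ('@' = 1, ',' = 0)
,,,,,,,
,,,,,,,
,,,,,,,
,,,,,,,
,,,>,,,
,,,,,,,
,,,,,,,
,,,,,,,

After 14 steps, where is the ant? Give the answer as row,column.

step 0: ,,,,,,,
,,,,,,,
,,,,,,,
,,,,,,,
,,,>,,,
,,,,,,,
,,,,,,,
,,,,,,,
step 1: ,,,,,,,
,,,,,,,
,,,,,,,
,,,,,,,
,,,@,,,
,,,v,,,
,,,,,,,
,,,,,,,
step 2: ,,,,,,,
,,,,,,,
,,,,,,,
,,,,,,,
,,,@,,,
,,<@,,,
,,,,,,,
,,,,,,,
step 3: ,,,,,,,
,,,,,,,
,,,,,,,
,,,,,,,
,,^@,,,
,,@@,,,
,,,,,,,
,,,,,,,
step 4: ,,,,,,,
,,,,,,,
,,,,,,,
,,,,,,,
,,@>,,,
,,@@,,,
,,,,,,,
,,,,,,,
step 5: ,,,,,,,
,,,,,,,
,,,,,,,
,,,^,,,
,,@,,,,
,,@@,,,
,,,,,,,
,,,,,,,
step 6: ,,,,,,,
,,,,,,,
,,,,,,,
,,,@>,,
,,@,,,,
,,@@,,,
,,,,,,,
,,,,,,,
step 7: ,,,,,,,
,,,,,,,
,,,,,,,
,,,@@,,
,,@,v,,
,,@@,,,
,,,,,,,
,,,,,,,
step 8: ,,,,,,,
,,,,,,,
,,,,,,,
,,,@@,,
,,@<@,,
,,@@,,,
,,,,,,,
,,,,,,,
step 9: ,,,,,,,
,,,,,,,
,,,,,,,
,,,^@,,
,,@@@,,
,,@@,,,
,,,,,,,
,,,,,,,
step 10: ,,,,,,,
,,,,,,,
,,,,,,,
,,<,@,,
,,@@@,,
,,@@,,,
,,,,,,,
,,,,,,,
step 11: ,,,,,,,
,,,,,,,
,,^,,,,
,,@,@,,
,,@@@,,
,,@@,,,
,,,,,,,
,,,,,,,
step 12: ,,,,,,,
,,,,,,,
,,@>,,,
,,@,@,,
,,@@@,,
,,@@,,,
,,,,,,,
,,,,,,,
step 13: ,,,,,,,
,,,,,,,
,,@@,,,
,,@v@,,
,,@@@,,
,,@@,,,
,,,,,,,
,,,,,,,
step 14: ,,,,,,,
,,,,,,,
,,@@,,,
,,<@@,,
,,@@@,,
,,@@,,,
,,,,,,,
,,,,,,,

3,2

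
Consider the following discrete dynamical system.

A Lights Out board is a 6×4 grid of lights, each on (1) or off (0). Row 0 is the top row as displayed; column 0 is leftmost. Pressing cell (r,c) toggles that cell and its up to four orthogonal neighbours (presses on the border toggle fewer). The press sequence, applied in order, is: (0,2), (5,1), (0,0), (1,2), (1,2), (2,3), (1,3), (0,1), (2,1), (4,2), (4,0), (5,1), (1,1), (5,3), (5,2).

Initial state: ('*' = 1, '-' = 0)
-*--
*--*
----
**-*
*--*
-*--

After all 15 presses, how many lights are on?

step 0: -*--
*--*
----
**-*
*--*
-*--
step 1: --**
*-**
----
**-*
*--*
-*--
step 2: --**
*-**
----
**-*
**-*
*-*-
step 3: ****
--**
----
**-*
**-*
*-*-
step 4: **-*
-*--
--*-
**-*
**-*
*-*-
step 5: ****
--**
----
**-*
**-*
*-*-
step 6: ****
--*-
--**
**--
**-*
*-*-
step 7: ***-
---*
--*-
**--
**-*
*-*-
step 8: ----
-*-*
--*-
**--
**-*
*-*-
step 9: ----
---*
**--
*---
**-*
*-*-
step 10: ----
---*
**--
*-*-
*-*-
*---
step 11: ----
---*
**--
--*-
-**-
----
step 12: ----
---*
**--
--*-
--*-
***-
step 13: -*--
****
*---
--*-
--*-
***-
step 14: -*--
****
*---
--*-
--**
**-*
step 15: -*--
****
*---
--*-
---*
*-*-

10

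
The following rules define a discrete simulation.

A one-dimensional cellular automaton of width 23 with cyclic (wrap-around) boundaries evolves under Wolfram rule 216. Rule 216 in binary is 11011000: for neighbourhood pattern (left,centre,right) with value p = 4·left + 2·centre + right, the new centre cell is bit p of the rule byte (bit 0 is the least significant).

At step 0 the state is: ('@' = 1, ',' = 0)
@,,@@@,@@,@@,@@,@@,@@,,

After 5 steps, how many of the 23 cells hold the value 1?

17

step 0: @,,@@@,@@,@@,@@,@@,@@,,
step 1: ,@,@@@,@@,@@,@@,@@,@@@,
step 2: ,,,@@@,@@,@@,@@,@@,@@@@
step 3: @,,@@@,@@,@@,@@,@@,@@@@
step 4: @@,@@@,@@,@@,@@,@@,@@@@
step 5: @@,@@@,@@,@@,@@,@@,@@@@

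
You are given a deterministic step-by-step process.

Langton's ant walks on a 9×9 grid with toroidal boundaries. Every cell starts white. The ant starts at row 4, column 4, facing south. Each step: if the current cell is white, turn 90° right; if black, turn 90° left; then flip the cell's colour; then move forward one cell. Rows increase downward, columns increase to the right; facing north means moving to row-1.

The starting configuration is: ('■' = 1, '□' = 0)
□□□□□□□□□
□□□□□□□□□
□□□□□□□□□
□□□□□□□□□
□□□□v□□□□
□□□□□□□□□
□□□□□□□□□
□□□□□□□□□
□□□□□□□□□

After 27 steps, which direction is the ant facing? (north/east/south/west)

k=0  □□□□□□□□□
□□□□□□□□□
□□□□□□□□□
□□□□□□□□□
□□□□v□□□□
□□□□□□□□□
□□□□□□□□□
□□□□□□□□□
□□□□□□□□□
k=1  □□□□□□□□□
□□□□□□□□□
□□□□□□□□□
□□□□□□□□□
□□□<■□□□□
□□□□□□□□□
□□□□□□□□□
□□□□□□□□□
□□□□□□□□□
k=2  □□□□□□□□□
□□□□□□□□□
□□□□□□□□□
□□□^□□□□□
□□□■■□□□□
□□□□□□□□□
□□□□□□□□□
□□□□□□□□□
□□□□□□□□□
k=3  □□□□□□□□□
□□□□□□□□□
□□□□□□□□□
□□□■>□□□□
□□□■■□□□□
□□□□□□□□□
□□□□□□□□□
□□□□□□□□□
□□□□□□□□□
k=4  □□□□□□□□□
□□□□□□□□□
□□□□□□□□□
□□□■■□□□□
□□□■v□□□□
□□□□□□□□□
□□□□□□□□□
□□□□□□□□□
□□□□□□□□□
k=5  □□□□□□□□□
□□□□□□□□□
□□□□□□□□□
□□□■■□□□□
□□□■□>□□□
□□□□□□□□□
□□□□□□□□□
□□□□□□□□□
□□□□□□□□□
k=6  □□□□□□□□□
□□□□□□□□□
□□□□□□□□□
□□□■■□□□□
□□□■□■□□□
□□□□□v□□□
□□□□□□□□□
□□□□□□□□□
□□□□□□□□□
k=7  □□□□□□□□□
□□□□□□□□□
□□□□□□□□□
□□□■■□□□□
□□□■□■□□□
□□□□<■□□□
□□□□□□□□□
□□□□□□□□□
□□□□□□□□□
k=8  □□□□□□□□□
□□□□□□□□□
□□□□□□□□□
□□□■■□□□□
□□□■^■□□□
□□□□■■□□□
□□□□□□□□□
□□□□□□□□□
□□□□□□□□□
k=9  □□□□□□□□□
□□□□□□□□□
□□□□□□□□□
□□□■■□□□□
□□□■■>□□□
□□□□■■□□□
□□□□□□□□□
□□□□□□□□□
□□□□□□□□□
k=10  □□□□□□□□□
□□□□□□□□□
□□□□□□□□□
□□□■■^□□□
□□□■■□□□□
□□□□■■□□□
□□□□□□□□□
□□□□□□□□□
□□□□□□□□□
k=11  □□□□□□□□□
□□□□□□□□□
□□□□□□□□□
□□□■■■>□□
□□□■■□□□□
□□□□■■□□□
□□□□□□□□□
□□□□□□□□□
□□□□□□□□□
k=12  □□□□□□□□□
□□□□□□□□□
□□□□□□□□□
□□□■■■■□□
□□□■■□v□□
□□□□■■□□□
□□□□□□□□□
□□□□□□□□□
□□□□□□□□□
k=13  □□□□□□□□□
□□□□□□□□□
□□□□□□□□□
□□□■■■■□□
□□□■■<■□□
□□□□■■□□□
□□□□□□□□□
□□□□□□□□□
□□□□□□□□□
k=14  □□□□□□□□□
□□□□□□□□□
□□□□□□□□□
□□□■■^■□□
□□□■■■■□□
□□□□■■□□□
□□□□□□□□□
□□□□□□□□□
□□□□□□□□□
k=15  □□□□□□□□□
□□□□□□□□□
□□□□□□□□□
□□□■<□■□□
□□□■■■■□□
□□□□■■□□□
□□□□□□□□□
□□□□□□□□□
□□□□□□□□□
k=16  □□□□□□□□□
□□□□□□□□□
□□□□□□□□□
□□□■□□■□□
□□□■v■■□□
□□□□■■□□□
□□□□□□□□□
□□□□□□□□□
□□□□□□□□□
k=17  □□□□□□□□□
□□□□□□□□□
□□□□□□□□□
□□□■□□■□□
□□□■□>■□□
□□□□■■□□□
□□□□□□□□□
□□□□□□□□□
□□□□□□□□□
k=18  □□□□□□□□□
□□□□□□□□□
□□□□□□□□□
□□□■□^■□□
□□□■□□■□□
□□□□■■□□□
□□□□□□□□□
□□□□□□□□□
□□□□□□□□□
k=19  □□□□□□□□□
□□□□□□□□□
□□□□□□□□□
□□□■□■>□□
□□□■□□■□□
□□□□■■□□□
□□□□□□□□□
□□□□□□□□□
□□□□□□□□□
k=20  □□□□□□□□□
□□□□□□□□□
□□□□□□^□□
□□□■□■□□□
□□□■□□■□□
□□□□■■□□□
□□□□□□□□□
□□□□□□□□□
□□□□□□□□□
k=21  □□□□□□□□□
□□□□□□□□□
□□□□□□■>□
□□□■□■□□□
□□□■□□■□□
□□□□■■□□□
□□□□□□□□□
□□□□□□□□□
□□□□□□□□□
k=22  □□□□□□□□□
□□□□□□□□□
□□□□□□■■□
□□□■□■□v□
□□□■□□■□□
□□□□■■□□□
□□□□□□□□□
□□□□□□□□□
□□□□□□□□□
k=23  □□□□□□□□□
□□□□□□□□□
□□□□□□■■□
□□□■□■<■□
□□□■□□■□□
□□□□■■□□□
□□□□□□□□□
□□□□□□□□□
□□□□□□□□□
k=24  □□□□□□□□□
□□□□□□□□□
□□□□□□^■□
□□□■□■■■□
□□□■□□■□□
□□□□■■□□□
□□□□□□□□□
□□□□□□□□□
□□□□□□□□□
k=25  □□□□□□□□□
□□□□□□□□□
□□□□□<□■□
□□□■□■■■□
□□□■□□■□□
□□□□■■□□□
□□□□□□□□□
□□□□□□□□□
□□□□□□□□□
k=26  □□□□□□□□□
□□□□□^□□□
□□□□□■□■□
□□□■□■■■□
□□□■□□■□□
□□□□■■□□□
□□□□□□□□□
□□□□□□□□□
□□□□□□□□□
k=27  □□□□□□□□□
□□□□□■>□□
□□□□□■□■□
□□□■□■■■□
□□□■□□■□□
□□□□■■□□□
□□□□□□□□□
□□□□□□□□□
□□□□□□□□□

east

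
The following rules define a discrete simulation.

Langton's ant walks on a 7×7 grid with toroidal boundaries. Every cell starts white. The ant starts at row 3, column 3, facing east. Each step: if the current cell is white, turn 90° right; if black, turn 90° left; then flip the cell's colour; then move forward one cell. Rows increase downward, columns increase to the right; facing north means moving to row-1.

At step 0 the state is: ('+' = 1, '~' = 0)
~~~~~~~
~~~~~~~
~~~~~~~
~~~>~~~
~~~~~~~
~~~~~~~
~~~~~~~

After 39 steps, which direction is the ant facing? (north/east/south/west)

t=0: ~~~~~~~
~~~~~~~
~~~~~~~
~~~>~~~
~~~~~~~
~~~~~~~
~~~~~~~
t=1: ~~~~~~~
~~~~~~~
~~~~~~~
~~~+~~~
~~~v~~~
~~~~~~~
~~~~~~~
t=2: ~~~~~~~
~~~~~~~
~~~~~~~
~~~+~~~
~~<+~~~
~~~~~~~
~~~~~~~
t=3: ~~~~~~~
~~~~~~~
~~~~~~~
~~^+~~~
~~++~~~
~~~~~~~
~~~~~~~
t=4: ~~~~~~~
~~~~~~~
~~~~~~~
~~+>~~~
~~++~~~
~~~~~~~
~~~~~~~
t=5: ~~~~~~~
~~~~~~~
~~~^~~~
~~+~~~~
~~++~~~
~~~~~~~
~~~~~~~
t=6: ~~~~~~~
~~~~~~~
~~~+>~~
~~+~~~~
~~++~~~
~~~~~~~
~~~~~~~
t=7: ~~~~~~~
~~~~~~~
~~~++~~
~~+~v~~
~~++~~~
~~~~~~~
~~~~~~~
t=8: ~~~~~~~
~~~~~~~
~~~++~~
~~+<+~~
~~++~~~
~~~~~~~
~~~~~~~
t=9: ~~~~~~~
~~~~~~~
~~~^+~~
~~+++~~
~~++~~~
~~~~~~~
~~~~~~~
t=10: ~~~~~~~
~~~~~~~
~~<~+~~
~~+++~~
~~++~~~
~~~~~~~
~~~~~~~
t=11: ~~~~~~~
~~^~~~~
~~+~+~~
~~+++~~
~~++~~~
~~~~~~~
~~~~~~~
t=12: ~~~~~~~
~~+>~~~
~~+~+~~
~~+++~~
~~++~~~
~~~~~~~
~~~~~~~
t=13: ~~~~~~~
~~++~~~
~~+v+~~
~~+++~~
~~++~~~
~~~~~~~
~~~~~~~
t=14: ~~~~~~~
~~++~~~
~~<++~~
~~+++~~
~~++~~~
~~~~~~~
~~~~~~~
t=15: ~~~~~~~
~~++~~~
~~~++~~
~~v++~~
~~++~~~
~~~~~~~
~~~~~~~
t=16: ~~~~~~~
~~++~~~
~~~++~~
~~~>+~~
~~++~~~
~~~~~~~
~~~~~~~
t=17: ~~~~~~~
~~++~~~
~~~^+~~
~~~~+~~
~~++~~~
~~~~~~~
~~~~~~~
t=18: ~~~~~~~
~~++~~~
~~<~+~~
~~~~+~~
~~++~~~
~~~~~~~
~~~~~~~
t=19: ~~~~~~~
~~^+~~~
~~+~+~~
~~~~+~~
~~++~~~
~~~~~~~
~~~~~~~
t=20: ~~~~~~~
~<~+~~~
~~+~+~~
~~~~+~~
~~++~~~
~~~~~~~
~~~~~~~
t=21: ~^~~~~~
~+~+~~~
~~+~+~~
~~~~+~~
~~++~~~
~~~~~~~
~~~~~~~
t=22: ~+>~~~~
~+~+~~~
~~+~+~~
~~~~+~~
~~++~~~
~~~~~~~
~~~~~~~
t=23: ~++~~~~
~+v+~~~
~~+~+~~
~~~~+~~
~~++~~~
~~~~~~~
~~~~~~~
t=24: ~++~~~~
~<++~~~
~~+~+~~
~~~~+~~
~~++~~~
~~~~~~~
~~~~~~~
t=25: ~++~~~~
~~++~~~
~v+~+~~
~~~~+~~
~~++~~~
~~~~~~~
~~~~~~~
t=26: ~++~~~~
~~++~~~
<++~+~~
~~~~+~~
~~++~~~
~~~~~~~
~~~~~~~
t=27: ~++~~~~
^~++~~~
+++~+~~
~~~~+~~
~~++~~~
~~~~~~~
~~~~~~~
t=28: ~++~~~~
+>++~~~
+++~+~~
~~~~+~~
~~++~~~
~~~~~~~
~~~~~~~
t=29: ~++~~~~
++++~~~
+v+~+~~
~~~~+~~
~~++~~~
~~~~~~~
~~~~~~~
t=30: ~++~~~~
++++~~~
+~>~+~~
~~~~+~~
~~++~~~
~~~~~~~
~~~~~~~
t=31: ~++~~~~
++^+~~~
+~~~+~~
~~~~+~~
~~++~~~
~~~~~~~
~~~~~~~
t=32: ~++~~~~
+<~+~~~
+~~~+~~
~~~~+~~
~~++~~~
~~~~~~~
~~~~~~~
t=33: ~++~~~~
+~~+~~~
+v~~+~~
~~~~+~~
~~++~~~
~~~~~~~
~~~~~~~
t=34: ~++~~~~
+~~+~~~
<+~~+~~
~~~~+~~
~~++~~~
~~~~~~~
~~~~~~~
t=35: ~++~~~~
+~~+~~~
~+~~+~~
v~~~+~~
~~++~~~
~~~~~~~
~~~~~~~
t=36: ~++~~~~
+~~+~~~
~+~~+~~
+~~~+~<
~~++~~~
~~~~~~~
~~~~~~~
t=37: ~++~~~~
+~~+~~~
~+~~+~^
+~~~+~+
~~++~~~
~~~~~~~
~~~~~~~
t=38: ~++~~~~
+~~+~~~
>+~~+~+
+~~~+~+
~~++~~~
~~~~~~~
~~~~~~~
t=39: ~++~~~~
+~~+~~~
++~~+~+
v~~~+~+
~~++~~~
~~~~~~~
~~~~~~~

south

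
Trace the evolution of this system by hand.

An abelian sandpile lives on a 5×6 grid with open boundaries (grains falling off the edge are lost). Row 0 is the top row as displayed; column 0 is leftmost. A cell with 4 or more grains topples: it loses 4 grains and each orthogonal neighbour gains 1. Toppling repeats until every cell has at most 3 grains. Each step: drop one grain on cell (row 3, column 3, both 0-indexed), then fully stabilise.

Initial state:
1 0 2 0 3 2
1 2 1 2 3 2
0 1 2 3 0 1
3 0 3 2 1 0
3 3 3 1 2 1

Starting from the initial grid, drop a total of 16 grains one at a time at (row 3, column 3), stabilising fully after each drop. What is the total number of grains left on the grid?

54

k=0  1 0 2 0 3 2
1 2 1 2 3 2
0 1 2 3 0 1
3 0 3 2 1 0
3 3 3 1 2 1
k=1  1 0 2 0 3 2
1 2 1 2 3 2
0 1 2 3 0 1
3 0 3 3 1 0
3 3 3 1 2 1
k=2  1 0 2 0 3 2
1 2 2 3 3 2
1 2 0 1 1 1
0 3 2 2 2 0
1 1 1 3 2 1
k=3  1 0 2 0 3 2
1 2 2 3 3 2
1 2 0 1 1 1
0 3 2 3 2 0
1 1 1 3 2 1
k=4  1 0 2 0 3 2
1 2 2 3 3 2
1 2 0 2 1 1
0 3 3 1 3 0
1 1 2 0 3 1
k=5  1 0 2 0 3 2
1 2 2 3 3 2
1 2 0 2 1 1
0 3 3 2 3 0
1 1 2 0 3 1
k=6  1 0 2 0 3 2
1 2 2 3 3 2
1 2 0 2 1 1
0 3 3 3 3 0
1 1 2 0 3 1
k=7  1 0 2 0 3 2
1 2 2 3 3 2
1 3 1 3 2 1
1 0 1 2 1 1
1 2 3 2 0 2
k=8  1 0 2 0 3 2
1 2 2 3 3 2
1 3 1 3 2 1
1 0 1 3 1 1
1 2 3 2 0 2
k=9  1 0 2 2 0 3
1 2 3 1 2 3
1 3 2 2 0 2
1 0 2 1 3 1
1 2 3 3 0 2
k=10  1 0 2 2 0 3
1 2 3 1 2 3
1 3 2 2 0 2
1 0 2 2 3 1
1 2 3 3 0 2
k=11  1 0 2 2 0 3
1 2 3 1 2 3
1 3 2 2 0 2
1 0 2 3 3 1
1 2 3 3 0 2
k=12  1 0 2 2 0 3
1 2 3 1 2 3
1 3 3 3 1 2
1 1 0 3 0 2
1 3 1 1 2 2
k=13  1 1 3 2 0 3
2 0 1 3 2 3
2 1 2 1 2 2
1 2 2 1 1 2
1 3 1 2 2 2
k=14  1 1 3 2 0 3
2 0 1 3 2 3
2 1 2 1 2 2
1 2 2 2 1 2
1 3 1 2 2 2
k=15  1 1 3 2 0 3
2 0 1 3 2 3
2 1 2 1 2 2
1 2 2 3 1 2
1 3 1 2 2 2
k=16  1 1 3 2 0 3
2 0 1 3 2 3
2 1 2 2 2 2
1 2 3 0 2 2
1 3 1 3 2 2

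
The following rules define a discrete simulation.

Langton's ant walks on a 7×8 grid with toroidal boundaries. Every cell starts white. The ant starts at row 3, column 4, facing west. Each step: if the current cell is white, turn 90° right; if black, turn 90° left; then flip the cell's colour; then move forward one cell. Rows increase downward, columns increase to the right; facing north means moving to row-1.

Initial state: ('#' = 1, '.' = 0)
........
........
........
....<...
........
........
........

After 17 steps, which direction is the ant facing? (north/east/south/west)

[0] ........
........
........
....<...
........
........
........
[1] ........
........
....^...
....#...
........
........
........
[2] ........
........
....#>..
....#...
........
........
........
[3] ........
........
....##..
....#v..
........
........
........
[4] ........
........
....##..
....<#..
........
........
........
[5] ........
........
....##..
.....#..
....v...
........
........
[6] ........
........
....##..
.....#..
...<#...
........
........
[7] ........
........
....##..
...^.#..
...##...
........
........
[8] ........
........
....##..
...#>#..
...##...
........
........
[9] ........
........
....##..
...###..
...#v...
........
........
[10] ........
........
....##..
...###..
...#.>..
........
........
[11] ........
........
....##..
...###..
...#.#..
.....v..
........
[12] ........
........
....##..
...###..
...#.#..
....<#..
........
[13] ........
........
....##..
...###..
...#^#..
....##..
........
[14] ........
........
....##..
...###..
...##>..
....##..
........
[15] ........
........
....##..
...##^..
...##...
....##..
........
[16] ........
........
....##..
...#<...
...##...
....##..
........
[17] ........
........
....##..
...#....
...#v...
....##..
........

south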